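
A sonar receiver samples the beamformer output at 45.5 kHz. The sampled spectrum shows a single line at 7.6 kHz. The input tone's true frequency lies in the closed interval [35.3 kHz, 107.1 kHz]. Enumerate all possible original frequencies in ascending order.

37.9 kHz, 53.1 kHz, 83.4 kHz, 98.6 kHz

Frequencies that alias to 7.6 kHz are k·fs ± 7.6 kHz for integer k ≥ 0.
k=0: 7.6 kHz.
k=1: 37.9 kHz, 53.1 kHz.
k=2: 83.4 kHz, 98.6 kHz.
k=3: 128.9 kHz, 144.1 kHz.
Within [35.3 kHz, 107.1 kHz]: 37.9 kHz, 53.1 kHz, 83.4 kHz, 98.6 kHz.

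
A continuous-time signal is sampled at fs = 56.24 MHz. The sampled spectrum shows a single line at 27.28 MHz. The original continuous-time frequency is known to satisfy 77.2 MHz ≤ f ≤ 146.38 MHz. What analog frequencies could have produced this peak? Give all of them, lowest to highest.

83.52 MHz, 85.2 MHz, 139.76 MHz, 141.44 MHz

Frequencies that alias to 27.28 MHz are k·fs ± 27.28 MHz for integer k ≥ 0.
k=0: 27.28 MHz.
k=1: 28.96 MHz, 83.52 MHz.
k=2: 85.2 MHz, 139.76 MHz.
k=3: 141.44 MHz, 196 MHz.
k=4: 197.68 MHz, 252.24 MHz.
Within [77.2 MHz, 146.38 MHz]: 83.52 MHz, 85.2 MHz, 139.76 MHz, 141.44 MHz.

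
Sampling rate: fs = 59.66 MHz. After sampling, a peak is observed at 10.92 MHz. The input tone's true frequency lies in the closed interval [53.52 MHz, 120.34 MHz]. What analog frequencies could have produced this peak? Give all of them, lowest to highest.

Frequencies that alias to 10.92 MHz are k·fs ± 10.92 MHz for integer k ≥ 0.
k=0: 10.92 MHz.
k=1: 48.74 MHz, 70.58 MHz.
k=2: 108.4 MHz, 130.24 MHz.
k=3: 168.06 MHz, 189.9 MHz.
Within [53.52 MHz, 120.34 MHz]: 70.58 MHz, 108.4 MHz.

70.58 MHz, 108.4 MHz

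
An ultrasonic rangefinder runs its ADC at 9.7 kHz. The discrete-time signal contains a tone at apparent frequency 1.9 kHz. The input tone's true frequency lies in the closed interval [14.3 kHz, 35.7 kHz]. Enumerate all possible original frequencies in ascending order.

17.5 kHz, 21.3 kHz, 27.2 kHz, 31 kHz

Frequencies that alias to 1.9 kHz are k·fs ± 1.9 kHz for integer k ≥ 0.
k=0: 1.9 kHz.
k=1: 7.8 kHz, 11.6 kHz.
k=2: 17.5 kHz, 21.3 kHz.
k=3: 27.2 kHz, 31 kHz.
k=4: 36.9 kHz, 40.7 kHz.
Within [14.3 kHz, 35.7 kHz]: 17.5 kHz, 21.3 kHz, 27.2 kHz, 31 kHz.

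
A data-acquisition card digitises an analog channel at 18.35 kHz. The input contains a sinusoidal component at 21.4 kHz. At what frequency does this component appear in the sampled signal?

3.05 kHz

21.4 kHz mod fs = 3.05 kHz.
3.05 kHz ≤ fs/2 = 9.175 kHz, appears at 3.05 kHz.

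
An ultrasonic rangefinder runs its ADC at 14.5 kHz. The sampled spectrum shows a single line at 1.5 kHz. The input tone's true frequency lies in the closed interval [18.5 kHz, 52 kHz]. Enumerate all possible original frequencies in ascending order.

27.5 kHz, 30.5 kHz, 42 kHz, 45 kHz

Frequencies that alias to 1.5 kHz are k·fs ± 1.5 kHz for integer k ≥ 0.
k=0: 1.5 kHz.
k=1: 13 kHz, 16 kHz.
k=2: 27.5 kHz, 30.5 kHz.
k=3: 42 kHz, 45 kHz.
k=4: 56.5 kHz, 59.5 kHz.
Within [18.5 kHz, 52 kHz]: 27.5 kHz, 30.5 kHz, 42 kHz, 45 kHz.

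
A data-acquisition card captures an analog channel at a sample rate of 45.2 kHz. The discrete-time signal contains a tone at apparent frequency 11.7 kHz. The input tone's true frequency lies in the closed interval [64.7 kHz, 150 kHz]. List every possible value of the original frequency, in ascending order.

Frequencies that alias to 11.7 kHz are k·fs ± 11.7 kHz for integer k ≥ 0.
k=0: 11.7 kHz.
k=1: 33.5 kHz, 56.9 kHz.
k=2: 78.7 kHz, 102.1 kHz.
k=3: 123.9 kHz, 147.3 kHz.
k=4: 169.1 kHz, 192.5 kHz.
Within [64.7 kHz, 150 kHz]: 78.7 kHz, 102.1 kHz, 123.9 kHz, 147.3 kHz.

78.7 kHz, 102.1 kHz, 123.9 kHz, 147.3 kHz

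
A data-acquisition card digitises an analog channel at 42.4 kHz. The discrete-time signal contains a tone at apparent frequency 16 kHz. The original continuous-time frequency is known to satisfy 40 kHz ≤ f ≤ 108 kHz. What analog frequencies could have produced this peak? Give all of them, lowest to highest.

58.4 kHz, 68.8 kHz, 100.8 kHz

Frequencies that alias to 16 kHz are k·fs ± 16 kHz for integer k ≥ 0.
k=0: 16 kHz.
k=1: 26.4 kHz, 58.4 kHz.
k=2: 68.8 kHz, 100.8 kHz.
k=3: 111.2 kHz, 143.2 kHz.
Within [40 kHz, 108 kHz]: 58.4 kHz, 68.8 kHz, 100.8 kHz.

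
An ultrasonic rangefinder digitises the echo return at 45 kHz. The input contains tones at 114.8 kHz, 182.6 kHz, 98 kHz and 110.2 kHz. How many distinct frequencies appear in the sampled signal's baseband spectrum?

fs/2 = 22.5 kHz.
114.8 kHz mod fs = 24.8 kHz.
24.8 kHz > fs/2 = 22.5 kHz, folds to fs − 24.8 kHz = 20.2 kHz.
182.6 kHz mod fs = 2.6 kHz.
2.6 kHz ≤ fs/2 = 22.5 kHz, appears at 2.6 kHz.
98 kHz mod fs = 8 kHz.
8 kHz ≤ fs/2 = 22.5 kHz, appears at 8 kHz.
110.2 kHz mod fs = 20.2 kHz.
20.2 kHz ≤ fs/2 = 22.5 kHz, appears at 20.2 kHz.
Distinct values: {2.6 kHz, 8 kHz, 20.2 kHz} → 3.

3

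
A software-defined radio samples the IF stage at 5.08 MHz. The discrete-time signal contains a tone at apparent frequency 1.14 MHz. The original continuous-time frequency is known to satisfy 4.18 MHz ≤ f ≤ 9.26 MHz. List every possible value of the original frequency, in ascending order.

6.22 MHz, 9.02 MHz

Frequencies that alias to 1.14 MHz are k·fs ± 1.14 MHz for integer k ≥ 0.
k=0: 1.14 MHz.
k=1: 3.94 MHz, 6.22 MHz.
k=2: 9.02 MHz, 11.3 MHz.
k=3: 14.1 MHz, 16.38 MHz.
Within [4.18 MHz, 9.26 MHz]: 6.22 MHz, 9.02 MHz.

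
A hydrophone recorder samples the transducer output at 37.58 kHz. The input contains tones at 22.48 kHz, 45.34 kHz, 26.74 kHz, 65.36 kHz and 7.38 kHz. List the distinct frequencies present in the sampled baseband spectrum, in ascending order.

fs/2 = 18.79 kHz.
22.48 kHz > fs/2 = 18.79 kHz, folds to fs − 22.48 kHz = 15.1 kHz.
45.34 kHz mod fs = 7.76 kHz.
7.76 kHz ≤ fs/2 = 18.79 kHz, appears at 7.76 kHz.
26.74 kHz > fs/2 = 18.79 kHz, folds to fs − 26.74 kHz = 10.84 kHz.
65.36 kHz mod fs = 27.78 kHz.
27.78 kHz > fs/2 = 18.79 kHz, folds to fs − 27.78 kHz = 9.8 kHz.
7.38 kHz ≤ fs/2 = 18.79 kHz, passes unchanged.
Distinct values: {7.38 kHz, 7.76 kHz, 9.8 kHz, 10.84 kHz, 15.1 kHz}.

7.38 kHz, 7.76 kHz, 9.8 kHz, 10.84 kHz, 15.1 kHz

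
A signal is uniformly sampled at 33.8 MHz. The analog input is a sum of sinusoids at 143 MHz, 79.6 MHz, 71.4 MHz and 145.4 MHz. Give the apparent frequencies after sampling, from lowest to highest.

3.8 MHz, 7.8 MHz, 10.2 MHz, 12 MHz

fs/2 = 16.9 MHz.
143 MHz mod fs = 7.8 MHz.
7.8 MHz ≤ fs/2 = 16.9 MHz, appears at 7.8 MHz.
79.6 MHz mod fs = 12 MHz.
12 MHz ≤ fs/2 = 16.9 MHz, appears at 12 MHz.
71.4 MHz mod fs = 3.8 MHz.
3.8 MHz ≤ fs/2 = 16.9 MHz, appears at 3.8 MHz.
145.4 MHz mod fs = 10.2 MHz.
10.2 MHz ≤ fs/2 = 16.9 MHz, appears at 10.2 MHz.
Distinct values: {3.8 MHz, 7.8 MHz, 10.2 MHz, 12 MHz}.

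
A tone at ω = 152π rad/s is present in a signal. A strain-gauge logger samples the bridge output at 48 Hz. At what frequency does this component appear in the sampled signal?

ω = 152π rad/s → f = ω/(2π) = 76 Hz.
76 Hz mod fs = 28 Hz.
28 Hz > fs/2 = 24 Hz, folds to fs − 28 Hz = 20 Hz.

20 Hz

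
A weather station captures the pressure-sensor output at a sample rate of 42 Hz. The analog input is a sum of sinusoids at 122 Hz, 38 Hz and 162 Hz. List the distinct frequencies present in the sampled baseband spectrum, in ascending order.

fs/2 = 21 Hz.
122 Hz mod fs = 38 Hz.
38 Hz > fs/2 = 21 Hz, folds to fs − 38 Hz = 4 Hz.
38 Hz > fs/2 = 21 Hz, folds to fs − 38 Hz = 4 Hz.
162 Hz mod fs = 36 Hz.
36 Hz > fs/2 = 21 Hz, folds to fs − 36 Hz = 6 Hz.
Distinct values: {4 Hz, 6 Hz}.

4 Hz, 6 Hz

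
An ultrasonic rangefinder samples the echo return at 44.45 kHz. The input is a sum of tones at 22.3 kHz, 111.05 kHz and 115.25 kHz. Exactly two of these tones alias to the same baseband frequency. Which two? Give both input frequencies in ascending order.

22.3 kHz, 111.05 kHz

fs/2 = 22.225 kHz.
22.3 kHz > fs/2 = 22.225 kHz, folds to fs − 22.3 kHz = 22.15 kHz.
111.05 kHz mod fs = 22.15 kHz.
22.15 kHz ≤ fs/2 = 22.225 kHz, appears at 22.15 kHz.
115.25 kHz mod fs = 26.35 kHz.
26.35 kHz > fs/2 = 22.225 kHz, folds to fs − 26.35 kHz = 18.1 kHz.
22.3 kHz and 111.05 kHz both map to 22.15 kHz.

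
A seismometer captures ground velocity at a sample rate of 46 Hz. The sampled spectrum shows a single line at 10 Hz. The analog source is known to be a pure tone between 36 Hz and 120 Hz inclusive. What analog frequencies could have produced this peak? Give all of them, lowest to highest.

36 Hz, 56 Hz, 82 Hz, 102 Hz

Frequencies that alias to 10 Hz are k·fs ± 10 Hz for integer k ≥ 0.
k=0: 10 Hz.
k=1: 36 Hz, 56 Hz.
k=2: 82 Hz, 102 Hz.
k=3: 128 Hz, 148 Hz.
Within [36 Hz, 120 Hz]: 36 Hz, 56 Hz, 82 Hz, 102 Hz.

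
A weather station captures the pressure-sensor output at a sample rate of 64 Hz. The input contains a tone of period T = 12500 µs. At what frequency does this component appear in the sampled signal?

T = 12500 µs → f = 1/T = 80 Hz.
80 Hz mod fs = 16 Hz.
16 Hz ≤ fs/2 = 32 Hz, appears at 16 Hz.

16 Hz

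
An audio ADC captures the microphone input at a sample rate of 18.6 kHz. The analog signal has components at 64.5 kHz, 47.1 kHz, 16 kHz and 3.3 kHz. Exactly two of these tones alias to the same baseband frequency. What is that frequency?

8.7 kHz

fs/2 = 9.3 kHz.
64.5 kHz mod fs = 8.7 kHz.
8.7 kHz ≤ fs/2 = 9.3 kHz, appears at 8.7 kHz.
47.1 kHz mod fs = 9.9 kHz.
9.9 kHz > fs/2 = 9.3 kHz, folds to fs − 9.9 kHz = 8.7 kHz.
16 kHz > fs/2 = 9.3 kHz, folds to fs − 16 kHz = 2.6 kHz.
3.3 kHz ≤ fs/2 = 9.3 kHz, passes unchanged.
47.1 kHz and 64.5 kHz both map to 8.7 kHz.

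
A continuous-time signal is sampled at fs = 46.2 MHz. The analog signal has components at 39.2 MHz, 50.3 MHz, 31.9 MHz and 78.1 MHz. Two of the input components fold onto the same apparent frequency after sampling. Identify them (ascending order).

fs/2 = 23.1 MHz.
39.2 MHz > fs/2 = 23.1 MHz, folds to fs − 39.2 MHz = 7 MHz.
50.3 MHz mod fs = 4.1 MHz.
4.1 MHz ≤ fs/2 = 23.1 MHz, appears at 4.1 MHz.
31.9 MHz > fs/2 = 23.1 MHz, folds to fs − 31.9 MHz = 14.3 MHz.
78.1 MHz mod fs = 31.9 MHz.
31.9 MHz > fs/2 = 23.1 MHz, folds to fs − 31.9 MHz = 14.3 MHz.
31.9 MHz and 78.1 MHz both map to 14.3 MHz.

31.9 MHz, 78.1 MHz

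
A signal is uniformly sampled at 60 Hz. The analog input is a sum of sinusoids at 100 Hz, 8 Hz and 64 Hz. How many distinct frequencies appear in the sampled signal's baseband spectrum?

3

fs/2 = 30 Hz.
100 Hz mod fs = 40 Hz.
40 Hz > fs/2 = 30 Hz, folds to fs − 40 Hz = 20 Hz.
8 Hz ≤ fs/2 = 30 Hz, passes unchanged.
64 Hz mod fs = 4 Hz.
4 Hz ≤ fs/2 = 30 Hz, appears at 4 Hz.
Distinct values: {4 Hz, 8 Hz, 20 Hz} → 3.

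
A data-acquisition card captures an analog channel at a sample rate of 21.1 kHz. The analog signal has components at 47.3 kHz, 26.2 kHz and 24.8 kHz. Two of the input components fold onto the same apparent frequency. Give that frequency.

5.1 kHz

fs/2 = 10.55 kHz.
47.3 kHz mod fs = 5.1 kHz.
5.1 kHz ≤ fs/2 = 10.55 kHz, appears at 5.1 kHz.
26.2 kHz mod fs = 5.1 kHz.
5.1 kHz ≤ fs/2 = 10.55 kHz, appears at 5.1 kHz.
24.8 kHz mod fs = 3.7 kHz.
3.7 kHz ≤ fs/2 = 10.55 kHz, appears at 3.7 kHz.
26.2 kHz and 47.3 kHz both map to 5.1 kHz.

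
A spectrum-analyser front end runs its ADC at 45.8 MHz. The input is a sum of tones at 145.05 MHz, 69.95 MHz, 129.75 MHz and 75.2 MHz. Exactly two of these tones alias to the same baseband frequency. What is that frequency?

fs/2 = 22.9 MHz.
145.05 MHz mod fs = 7.65 MHz.
7.65 MHz ≤ fs/2 = 22.9 MHz, appears at 7.65 MHz.
69.95 MHz mod fs = 24.15 MHz.
24.15 MHz > fs/2 = 22.9 MHz, folds to fs − 24.15 MHz = 21.65 MHz.
129.75 MHz mod fs = 38.15 MHz.
38.15 MHz > fs/2 = 22.9 MHz, folds to fs − 38.15 MHz = 7.65 MHz.
75.2 MHz mod fs = 29.4 MHz.
29.4 MHz > fs/2 = 22.9 MHz, folds to fs − 29.4 MHz = 16.4 MHz.
129.75 MHz and 145.05 MHz both map to 7.65 MHz.

7.65 MHz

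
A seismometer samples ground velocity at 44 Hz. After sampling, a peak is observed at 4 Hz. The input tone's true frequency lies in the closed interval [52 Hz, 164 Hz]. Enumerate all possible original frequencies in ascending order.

84 Hz, 92 Hz, 128 Hz, 136 Hz

Frequencies that alias to 4 Hz are k·fs ± 4 Hz for integer k ≥ 0.
k=0: 4 Hz.
k=1: 40 Hz, 48 Hz.
k=2: 84 Hz, 92 Hz.
k=3: 128 Hz, 136 Hz.
k=4: 172 Hz, 180 Hz.
Within [52 Hz, 164 Hz]: 84 Hz, 92 Hz, 128 Hz, 136 Hz.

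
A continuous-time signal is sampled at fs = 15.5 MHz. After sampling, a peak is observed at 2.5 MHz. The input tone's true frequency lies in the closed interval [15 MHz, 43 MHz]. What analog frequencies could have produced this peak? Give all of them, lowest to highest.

18 MHz, 28.5 MHz, 33.5 MHz

Frequencies that alias to 2.5 MHz are k·fs ± 2.5 MHz for integer k ≥ 0.
k=0: 2.5 MHz.
k=1: 13 MHz, 18 MHz.
k=2: 28.5 MHz, 33.5 MHz.
k=3: 44 MHz, 49 MHz.
Within [15 MHz, 43 MHz]: 18 MHz, 28.5 MHz, 33.5 MHz.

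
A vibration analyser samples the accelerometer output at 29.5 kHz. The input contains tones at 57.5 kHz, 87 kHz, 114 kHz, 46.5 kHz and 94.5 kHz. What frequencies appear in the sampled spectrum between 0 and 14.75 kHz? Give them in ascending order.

1.5 kHz, 4 kHz, 6 kHz, 12.5 kHz

fs/2 = 14.75 kHz.
57.5 kHz mod fs = 28 kHz.
28 kHz > fs/2 = 14.75 kHz, folds to fs − 28 kHz = 1.5 kHz.
87 kHz mod fs = 28 kHz.
28 kHz > fs/2 = 14.75 kHz, folds to fs − 28 kHz = 1.5 kHz.
114 kHz mod fs = 25.5 kHz.
25.5 kHz > fs/2 = 14.75 kHz, folds to fs − 25.5 kHz = 4 kHz.
46.5 kHz mod fs = 17 kHz.
17 kHz > fs/2 = 14.75 kHz, folds to fs − 17 kHz = 12.5 kHz.
94.5 kHz mod fs = 6 kHz.
6 kHz ≤ fs/2 = 14.75 kHz, appears at 6 kHz.
Distinct values: {1.5 kHz, 4 kHz, 6 kHz, 12.5 kHz}.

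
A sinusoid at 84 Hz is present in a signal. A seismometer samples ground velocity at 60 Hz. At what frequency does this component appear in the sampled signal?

84 Hz mod fs = 24 Hz.
24 Hz ≤ fs/2 = 30 Hz, appears at 24 Hz.

24 Hz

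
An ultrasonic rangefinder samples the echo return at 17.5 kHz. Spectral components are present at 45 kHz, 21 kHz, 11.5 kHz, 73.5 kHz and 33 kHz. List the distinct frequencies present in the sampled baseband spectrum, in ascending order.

fs/2 = 8.75 kHz.
45 kHz mod fs = 10 kHz.
10 kHz > fs/2 = 8.75 kHz, folds to fs − 10 kHz = 7.5 kHz.
21 kHz mod fs = 3.5 kHz.
3.5 kHz ≤ fs/2 = 8.75 kHz, appears at 3.5 kHz.
11.5 kHz > fs/2 = 8.75 kHz, folds to fs − 11.5 kHz = 6 kHz.
73.5 kHz mod fs = 3.5 kHz.
3.5 kHz ≤ fs/2 = 8.75 kHz, appears at 3.5 kHz.
33 kHz mod fs = 15.5 kHz.
15.5 kHz > fs/2 = 8.75 kHz, folds to fs − 15.5 kHz = 2 kHz.
Distinct values: {2 kHz, 3.5 kHz, 6 kHz, 7.5 kHz}.

2 kHz, 3.5 kHz, 6 kHz, 7.5 kHz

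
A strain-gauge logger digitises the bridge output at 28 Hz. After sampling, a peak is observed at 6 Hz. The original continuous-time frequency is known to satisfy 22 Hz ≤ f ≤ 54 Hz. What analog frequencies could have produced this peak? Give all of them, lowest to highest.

22 Hz, 34 Hz, 50 Hz

Frequencies that alias to 6 Hz are k·fs ± 6 Hz for integer k ≥ 0.
k=0: 6 Hz.
k=1: 22 Hz, 34 Hz.
k=2: 50 Hz, 62 Hz.
k=3: 78 Hz, 90 Hz.
Within [22 Hz, 54 Hz]: 22 Hz, 34 Hz, 50 Hz.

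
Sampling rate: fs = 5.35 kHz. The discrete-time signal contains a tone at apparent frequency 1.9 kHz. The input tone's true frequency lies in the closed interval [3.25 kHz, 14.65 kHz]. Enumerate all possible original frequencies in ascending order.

3.45 kHz, 7.25 kHz, 8.8 kHz, 12.6 kHz, 14.15 kHz

Frequencies that alias to 1.9 kHz are k·fs ± 1.9 kHz for integer k ≥ 0.
k=0: 1.9 kHz.
k=1: 3.45 kHz, 7.25 kHz.
k=2: 8.8 kHz, 12.6 kHz.
k=3: 14.15 kHz, 17.95 kHz.
k=4: 19.5 kHz, 23.3 kHz.
Within [3.25 kHz, 14.65 kHz]: 3.45 kHz, 7.25 kHz, 8.8 kHz, 12.6 kHz, 14.15 kHz.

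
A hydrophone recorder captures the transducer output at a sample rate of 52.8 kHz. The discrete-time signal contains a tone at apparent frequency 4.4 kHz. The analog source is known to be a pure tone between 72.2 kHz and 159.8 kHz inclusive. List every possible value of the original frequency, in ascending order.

Frequencies that alias to 4.4 kHz are k·fs ± 4.4 kHz for integer k ≥ 0.
k=0: 4.4 kHz.
k=1: 48.4 kHz, 57.2 kHz.
k=2: 101.2 kHz, 110 kHz.
k=3: 154 kHz, 162.8 kHz.
k=4: 206.8 kHz, 215.6 kHz.
Within [72.2 kHz, 159.8 kHz]: 101.2 kHz, 110 kHz, 154 kHz.

101.2 kHz, 110 kHz, 154 kHz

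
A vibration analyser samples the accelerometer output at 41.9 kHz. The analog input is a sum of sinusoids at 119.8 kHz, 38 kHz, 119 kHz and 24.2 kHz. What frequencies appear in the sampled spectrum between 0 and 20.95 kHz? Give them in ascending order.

3.9 kHz, 5.9 kHz, 6.7 kHz, 17.7 kHz

fs/2 = 20.95 kHz.
119.8 kHz mod fs = 36 kHz.
36 kHz > fs/2 = 20.95 kHz, folds to fs − 36 kHz = 5.9 kHz.
38 kHz > fs/2 = 20.95 kHz, folds to fs − 38 kHz = 3.9 kHz.
119 kHz mod fs = 35.2 kHz.
35.2 kHz > fs/2 = 20.95 kHz, folds to fs − 35.2 kHz = 6.7 kHz.
24.2 kHz > fs/2 = 20.95 kHz, folds to fs − 24.2 kHz = 17.7 kHz.
Distinct values: {3.9 kHz, 5.9 kHz, 6.7 kHz, 17.7 kHz}.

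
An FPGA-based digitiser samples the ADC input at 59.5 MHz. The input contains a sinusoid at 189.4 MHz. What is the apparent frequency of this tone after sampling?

10.9 MHz

189.4 MHz mod fs = 10.9 MHz.
10.9 MHz ≤ fs/2 = 29.75 MHz, appears at 10.9 MHz.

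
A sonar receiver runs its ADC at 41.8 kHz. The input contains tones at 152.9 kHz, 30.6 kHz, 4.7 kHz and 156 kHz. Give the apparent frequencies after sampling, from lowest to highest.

4.7 kHz, 11.2 kHz, 14.3 kHz

fs/2 = 20.9 kHz.
152.9 kHz mod fs = 27.5 kHz.
27.5 kHz > fs/2 = 20.9 kHz, folds to fs − 27.5 kHz = 14.3 kHz.
30.6 kHz > fs/2 = 20.9 kHz, folds to fs − 30.6 kHz = 11.2 kHz.
4.7 kHz ≤ fs/2 = 20.9 kHz, passes unchanged.
156 kHz mod fs = 30.6 kHz.
30.6 kHz > fs/2 = 20.9 kHz, folds to fs − 30.6 kHz = 11.2 kHz.
Distinct values: {4.7 kHz, 11.2 kHz, 14.3 kHz}.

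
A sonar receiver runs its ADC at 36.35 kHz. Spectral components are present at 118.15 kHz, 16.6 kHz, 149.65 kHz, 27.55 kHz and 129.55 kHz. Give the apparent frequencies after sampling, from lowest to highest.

4.25 kHz, 8.8 kHz, 9.1 kHz, 15.85 kHz, 16.6 kHz

fs/2 = 18.175 kHz.
118.15 kHz mod fs = 9.1 kHz.
9.1 kHz ≤ fs/2 = 18.175 kHz, appears at 9.1 kHz.
16.6 kHz ≤ fs/2 = 18.175 kHz, passes unchanged.
149.65 kHz mod fs = 4.25 kHz.
4.25 kHz ≤ fs/2 = 18.175 kHz, appears at 4.25 kHz.
27.55 kHz > fs/2 = 18.175 kHz, folds to fs − 27.55 kHz = 8.8 kHz.
129.55 kHz mod fs = 20.5 kHz.
20.5 kHz > fs/2 = 18.175 kHz, folds to fs − 20.5 kHz = 15.85 kHz.
Distinct values: {4.25 kHz, 8.8 kHz, 9.1 kHz, 15.85 kHz, 16.6 kHz}.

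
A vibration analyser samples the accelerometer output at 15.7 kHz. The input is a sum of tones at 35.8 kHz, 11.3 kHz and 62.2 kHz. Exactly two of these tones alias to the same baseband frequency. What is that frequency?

4.4 kHz

fs/2 = 7.85 kHz.
35.8 kHz mod fs = 4.4 kHz.
4.4 kHz ≤ fs/2 = 7.85 kHz, appears at 4.4 kHz.
11.3 kHz > fs/2 = 7.85 kHz, folds to fs − 11.3 kHz = 4.4 kHz.
62.2 kHz mod fs = 15.1 kHz.
15.1 kHz > fs/2 = 7.85 kHz, folds to fs − 15.1 kHz = 0.6 kHz.
11.3 kHz and 35.8 kHz both map to 4.4 kHz.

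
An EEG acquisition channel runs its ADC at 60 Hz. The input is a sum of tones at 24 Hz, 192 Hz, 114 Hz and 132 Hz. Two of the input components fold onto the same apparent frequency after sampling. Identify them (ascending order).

fs/2 = 30 Hz.
24 Hz ≤ fs/2 = 30 Hz, passes unchanged.
192 Hz mod fs = 12 Hz.
12 Hz ≤ fs/2 = 30 Hz, appears at 12 Hz.
114 Hz mod fs = 54 Hz.
54 Hz > fs/2 = 30 Hz, folds to fs − 54 Hz = 6 Hz.
132 Hz mod fs = 12 Hz.
12 Hz ≤ fs/2 = 30 Hz, appears at 12 Hz.
132 Hz and 192 Hz both map to 12 Hz.

132 Hz, 192 Hz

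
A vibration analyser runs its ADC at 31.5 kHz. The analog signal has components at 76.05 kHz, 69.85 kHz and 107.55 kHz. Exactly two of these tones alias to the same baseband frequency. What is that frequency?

fs/2 = 15.75 kHz.
76.05 kHz mod fs = 13.05 kHz.
13.05 kHz ≤ fs/2 = 15.75 kHz, appears at 13.05 kHz.
69.85 kHz mod fs = 6.85 kHz.
6.85 kHz ≤ fs/2 = 15.75 kHz, appears at 6.85 kHz.
107.55 kHz mod fs = 13.05 kHz.
13.05 kHz ≤ fs/2 = 15.75 kHz, appears at 13.05 kHz.
76.05 kHz and 107.55 kHz both map to 13.05 kHz.

13.05 kHz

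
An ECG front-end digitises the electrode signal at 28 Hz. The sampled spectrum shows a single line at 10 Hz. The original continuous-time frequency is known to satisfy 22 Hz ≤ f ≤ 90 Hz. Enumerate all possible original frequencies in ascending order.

Frequencies that alias to 10 Hz are k·fs ± 10 Hz for integer k ≥ 0.
k=0: 10 Hz.
k=1: 18 Hz, 38 Hz.
k=2: 46 Hz, 66 Hz.
k=3: 74 Hz, 94 Hz.
k=4: 102 Hz, 122 Hz.
Within [22 Hz, 90 Hz]: 38 Hz, 46 Hz, 66 Hz, 74 Hz.

38 Hz, 46 Hz, 66 Hz, 74 Hz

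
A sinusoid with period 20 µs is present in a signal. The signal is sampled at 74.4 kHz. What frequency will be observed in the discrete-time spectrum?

24.4 kHz

T = 20 µs → f = 1/T = 50 kHz.
50 kHz > fs/2 = 37.2 kHz, folds to fs − 50 kHz = 24.4 kHz.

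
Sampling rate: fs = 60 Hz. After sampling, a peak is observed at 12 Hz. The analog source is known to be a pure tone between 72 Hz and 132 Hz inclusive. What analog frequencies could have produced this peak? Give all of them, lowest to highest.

72 Hz, 108 Hz, 132 Hz

Frequencies that alias to 12 Hz are k·fs ± 12 Hz for integer k ≥ 0.
k=0: 12 Hz.
k=1: 48 Hz, 72 Hz.
k=2: 108 Hz, 132 Hz.
k=3: 168 Hz, 192 Hz.
Within [72 Hz, 132 Hz]: 72 Hz, 108 Hz, 132 Hz.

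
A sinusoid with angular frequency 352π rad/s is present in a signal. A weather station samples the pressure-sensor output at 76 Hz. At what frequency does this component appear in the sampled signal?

24 Hz

ω = 352π rad/s → f = ω/(2π) = 176 Hz.
176 Hz mod fs = 24 Hz.
24 Hz ≤ fs/2 = 38 Hz, appears at 24 Hz.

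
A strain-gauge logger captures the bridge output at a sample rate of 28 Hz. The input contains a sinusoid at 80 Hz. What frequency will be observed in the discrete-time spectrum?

80 Hz mod fs = 24 Hz.
24 Hz > fs/2 = 14 Hz, folds to fs − 24 Hz = 4 Hz.

4 Hz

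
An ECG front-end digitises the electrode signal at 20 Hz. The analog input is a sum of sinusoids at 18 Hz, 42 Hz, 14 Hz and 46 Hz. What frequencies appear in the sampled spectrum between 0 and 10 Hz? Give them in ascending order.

fs/2 = 10 Hz.
18 Hz > fs/2 = 10 Hz, folds to fs − 18 Hz = 2 Hz.
42 Hz mod fs = 2 Hz.
2 Hz ≤ fs/2 = 10 Hz, appears at 2 Hz.
14 Hz > fs/2 = 10 Hz, folds to fs − 14 Hz = 6 Hz.
46 Hz mod fs = 6 Hz.
6 Hz ≤ fs/2 = 10 Hz, appears at 6 Hz.
Distinct values: {2 Hz, 6 Hz}.

2 Hz, 6 Hz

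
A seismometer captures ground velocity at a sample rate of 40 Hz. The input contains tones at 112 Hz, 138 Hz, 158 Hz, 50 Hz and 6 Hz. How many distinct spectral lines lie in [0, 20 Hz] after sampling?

5

fs/2 = 20 Hz.
112 Hz mod fs = 32 Hz.
32 Hz > fs/2 = 20 Hz, folds to fs − 32 Hz = 8 Hz.
138 Hz mod fs = 18 Hz.
18 Hz ≤ fs/2 = 20 Hz, appears at 18 Hz.
158 Hz mod fs = 38 Hz.
38 Hz > fs/2 = 20 Hz, folds to fs − 38 Hz = 2 Hz.
50 Hz mod fs = 10 Hz.
10 Hz ≤ fs/2 = 20 Hz, appears at 10 Hz.
6 Hz ≤ fs/2 = 20 Hz, passes unchanged.
Distinct values: {2 Hz, 6 Hz, 8 Hz, 10 Hz, 18 Hz} → 5.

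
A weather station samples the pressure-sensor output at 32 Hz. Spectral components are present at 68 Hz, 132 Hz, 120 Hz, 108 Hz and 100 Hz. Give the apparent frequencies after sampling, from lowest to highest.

fs/2 = 16 Hz.
68 Hz mod fs = 4 Hz.
4 Hz ≤ fs/2 = 16 Hz, appears at 4 Hz.
132 Hz mod fs = 4 Hz.
4 Hz ≤ fs/2 = 16 Hz, appears at 4 Hz.
120 Hz mod fs = 24 Hz.
24 Hz > fs/2 = 16 Hz, folds to fs − 24 Hz = 8 Hz.
108 Hz mod fs = 12 Hz.
12 Hz ≤ fs/2 = 16 Hz, appears at 12 Hz.
100 Hz mod fs = 4 Hz.
4 Hz ≤ fs/2 = 16 Hz, appears at 4 Hz.
Distinct values: {4 Hz, 8 Hz, 12 Hz}.

4 Hz, 8 Hz, 12 Hz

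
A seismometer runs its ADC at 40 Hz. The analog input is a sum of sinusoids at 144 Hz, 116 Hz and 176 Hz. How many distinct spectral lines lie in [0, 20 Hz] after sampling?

2

fs/2 = 20 Hz.
144 Hz mod fs = 24 Hz.
24 Hz > fs/2 = 20 Hz, folds to fs − 24 Hz = 16 Hz.
116 Hz mod fs = 36 Hz.
36 Hz > fs/2 = 20 Hz, folds to fs − 36 Hz = 4 Hz.
176 Hz mod fs = 16 Hz.
16 Hz ≤ fs/2 = 20 Hz, appears at 16 Hz.
Distinct values: {4 Hz, 16 Hz} → 2.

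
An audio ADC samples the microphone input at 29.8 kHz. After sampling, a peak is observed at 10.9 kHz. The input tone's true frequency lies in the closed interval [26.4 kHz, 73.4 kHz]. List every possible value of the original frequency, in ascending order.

40.7 kHz, 48.7 kHz, 70.5 kHz

Frequencies that alias to 10.9 kHz are k·fs ± 10.9 kHz for integer k ≥ 0.
k=0: 10.9 kHz.
k=1: 18.9 kHz, 40.7 kHz.
k=2: 48.7 kHz, 70.5 kHz.
k=3: 78.5 kHz, 100.3 kHz.
Within [26.4 kHz, 73.4 kHz]: 40.7 kHz, 48.7 kHz, 70.5 kHz.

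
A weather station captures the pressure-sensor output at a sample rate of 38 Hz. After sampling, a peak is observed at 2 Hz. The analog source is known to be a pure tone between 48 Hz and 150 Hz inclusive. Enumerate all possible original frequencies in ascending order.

Frequencies that alias to 2 Hz are k·fs ± 2 Hz for integer k ≥ 0.
k=0: 2 Hz.
k=1: 36 Hz, 40 Hz.
k=2: 74 Hz, 78 Hz.
k=3: 112 Hz, 116 Hz.
k=4: 150 Hz, 154 Hz.
k=5: 188 Hz, 192 Hz.
Within [48 Hz, 150 Hz]: 74 Hz, 78 Hz, 112 Hz, 116 Hz, 150 Hz.

74 Hz, 78 Hz, 112 Hz, 116 Hz, 150 Hz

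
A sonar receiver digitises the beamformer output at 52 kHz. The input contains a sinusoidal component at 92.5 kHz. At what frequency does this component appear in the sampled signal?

92.5 kHz mod fs = 40.5 kHz.
40.5 kHz > fs/2 = 26 kHz, folds to fs − 40.5 kHz = 11.5 kHz.

11.5 kHz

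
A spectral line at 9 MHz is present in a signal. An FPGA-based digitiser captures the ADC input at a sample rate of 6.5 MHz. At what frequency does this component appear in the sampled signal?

2.5 MHz

9 MHz mod fs = 2.5 MHz.
2.5 MHz ≤ fs/2 = 3.25 MHz, appears at 2.5 MHz.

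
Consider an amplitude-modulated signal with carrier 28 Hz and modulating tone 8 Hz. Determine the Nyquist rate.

72 Hz

AM sidebands sit at fc ± fm = 20 Hz and 36 Hz.
Highest-frequency component: 36 Hz.
Nyquist rate = 2 × 36 Hz = 72 Hz.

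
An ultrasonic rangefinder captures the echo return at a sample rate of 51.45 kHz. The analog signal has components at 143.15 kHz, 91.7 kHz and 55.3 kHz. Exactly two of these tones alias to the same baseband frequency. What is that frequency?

fs/2 = 25.725 kHz.
143.15 kHz mod fs = 40.25 kHz.
40.25 kHz > fs/2 = 25.725 kHz, folds to fs − 40.25 kHz = 11.2 kHz.
91.7 kHz mod fs = 40.25 kHz.
40.25 kHz > fs/2 = 25.725 kHz, folds to fs − 40.25 kHz = 11.2 kHz.
55.3 kHz mod fs = 3.85 kHz.
3.85 kHz ≤ fs/2 = 25.725 kHz, appears at 3.85 kHz.
91.7 kHz and 143.15 kHz both map to 11.2 kHz.

11.2 kHz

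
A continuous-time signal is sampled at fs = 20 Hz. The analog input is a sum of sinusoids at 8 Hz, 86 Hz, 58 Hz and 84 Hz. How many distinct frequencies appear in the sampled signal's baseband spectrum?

fs/2 = 10 Hz.
8 Hz ≤ fs/2 = 10 Hz, passes unchanged.
86 Hz mod fs = 6 Hz.
6 Hz ≤ fs/2 = 10 Hz, appears at 6 Hz.
58 Hz mod fs = 18 Hz.
18 Hz > fs/2 = 10 Hz, folds to fs − 18 Hz = 2 Hz.
84 Hz mod fs = 4 Hz.
4 Hz ≤ fs/2 = 10 Hz, appears at 4 Hz.
Distinct values: {2 Hz, 4 Hz, 6 Hz, 8 Hz} → 4.

4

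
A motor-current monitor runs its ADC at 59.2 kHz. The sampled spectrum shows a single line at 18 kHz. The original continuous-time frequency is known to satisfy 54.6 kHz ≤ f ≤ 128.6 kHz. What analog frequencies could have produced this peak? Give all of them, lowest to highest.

Frequencies that alias to 18 kHz are k·fs ± 18 kHz for integer k ≥ 0.
k=0: 18 kHz.
k=1: 41.2 kHz, 77.2 kHz.
k=2: 100.4 kHz, 136.4 kHz.
k=3: 159.6 kHz, 195.6 kHz.
Within [54.6 kHz, 128.6 kHz]: 77.2 kHz, 100.4 kHz.

77.2 kHz, 100.4 kHz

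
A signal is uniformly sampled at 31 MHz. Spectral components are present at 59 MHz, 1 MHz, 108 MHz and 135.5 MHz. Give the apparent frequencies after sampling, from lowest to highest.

fs/2 = 15.5 MHz.
59 MHz mod fs = 28 MHz.
28 MHz > fs/2 = 15.5 MHz, folds to fs − 28 MHz = 3 MHz.
1 MHz ≤ fs/2 = 15.5 MHz, passes unchanged.
108 MHz mod fs = 15 MHz.
15 MHz ≤ fs/2 = 15.5 MHz, appears at 15 MHz.
135.5 MHz mod fs = 11.5 MHz.
11.5 MHz ≤ fs/2 = 15.5 MHz, appears at 11.5 MHz.
Distinct values: {1 MHz, 3 MHz, 11.5 MHz, 15 MHz}.

1 MHz, 3 MHz, 11.5 MHz, 15 MHz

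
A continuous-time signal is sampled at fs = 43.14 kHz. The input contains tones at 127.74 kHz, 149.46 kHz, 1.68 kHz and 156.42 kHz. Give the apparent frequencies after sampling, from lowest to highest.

fs/2 = 21.57 kHz.
127.74 kHz mod fs = 41.46 kHz.
41.46 kHz > fs/2 = 21.57 kHz, folds to fs − 41.46 kHz = 1.68 kHz.
149.46 kHz mod fs = 20.04 kHz.
20.04 kHz ≤ fs/2 = 21.57 kHz, appears at 20.04 kHz.
1.68 kHz ≤ fs/2 = 21.57 kHz, passes unchanged.
156.42 kHz mod fs = 27 kHz.
27 kHz > fs/2 = 21.57 kHz, folds to fs − 27 kHz = 16.14 kHz.
Distinct values: {1.68 kHz, 16.14 kHz, 20.04 kHz}.

1.68 kHz, 16.14 kHz, 20.04 kHz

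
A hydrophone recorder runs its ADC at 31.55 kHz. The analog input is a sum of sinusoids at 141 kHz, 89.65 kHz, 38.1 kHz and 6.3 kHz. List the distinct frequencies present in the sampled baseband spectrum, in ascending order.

fs/2 = 15.775 kHz.
141 kHz mod fs = 14.8 kHz.
14.8 kHz ≤ fs/2 = 15.775 kHz, appears at 14.8 kHz.
89.65 kHz mod fs = 26.55 kHz.
26.55 kHz > fs/2 = 15.775 kHz, folds to fs − 26.55 kHz = 5 kHz.
38.1 kHz mod fs = 6.55 kHz.
6.55 kHz ≤ fs/2 = 15.775 kHz, appears at 6.55 kHz.
6.3 kHz ≤ fs/2 = 15.775 kHz, passes unchanged.
Distinct values: {5 kHz, 6.3 kHz, 6.55 kHz, 14.8 kHz}.

5 kHz, 6.3 kHz, 6.55 kHz, 14.8 kHz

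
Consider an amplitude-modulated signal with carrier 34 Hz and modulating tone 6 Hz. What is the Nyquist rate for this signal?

80 Hz

AM sidebands sit at fc ± fm = 28 Hz and 40 Hz.
Highest-frequency component: 40 Hz.
Nyquist rate = 2 × 40 Hz = 80 Hz.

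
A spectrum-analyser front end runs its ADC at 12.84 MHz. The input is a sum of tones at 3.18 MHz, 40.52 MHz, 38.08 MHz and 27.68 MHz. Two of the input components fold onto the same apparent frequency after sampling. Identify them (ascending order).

27.68 MHz, 40.52 MHz

fs/2 = 6.42 MHz.
3.18 MHz ≤ fs/2 = 6.42 MHz, passes unchanged.
40.52 MHz mod fs = 2 MHz.
2 MHz ≤ fs/2 = 6.42 MHz, appears at 2 MHz.
38.08 MHz mod fs = 12.4 MHz.
12.4 MHz > fs/2 = 6.42 MHz, folds to fs − 12.4 MHz = 0.44 MHz.
27.68 MHz mod fs = 2 MHz.
2 MHz ≤ fs/2 = 6.42 MHz, appears at 2 MHz.
27.68 MHz and 40.52 MHz both map to 2 MHz.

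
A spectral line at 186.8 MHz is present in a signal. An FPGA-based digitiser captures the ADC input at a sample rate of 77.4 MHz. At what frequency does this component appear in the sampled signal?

32 MHz

186.8 MHz mod fs = 32 MHz.
32 MHz ≤ fs/2 = 38.7 MHz, appears at 32 MHz.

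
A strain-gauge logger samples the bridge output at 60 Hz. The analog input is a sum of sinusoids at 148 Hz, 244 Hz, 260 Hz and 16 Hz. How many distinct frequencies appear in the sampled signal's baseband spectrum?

fs/2 = 30 Hz.
148 Hz mod fs = 28 Hz.
28 Hz ≤ fs/2 = 30 Hz, appears at 28 Hz.
244 Hz mod fs = 4 Hz.
4 Hz ≤ fs/2 = 30 Hz, appears at 4 Hz.
260 Hz mod fs = 20 Hz.
20 Hz ≤ fs/2 = 30 Hz, appears at 20 Hz.
16 Hz ≤ fs/2 = 30 Hz, passes unchanged.
Distinct values: {4 Hz, 16 Hz, 20 Hz, 28 Hz} → 4.

4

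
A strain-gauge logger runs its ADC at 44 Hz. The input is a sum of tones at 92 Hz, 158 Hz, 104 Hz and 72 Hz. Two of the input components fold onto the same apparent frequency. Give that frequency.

fs/2 = 22 Hz.
92 Hz mod fs = 4 Hz.
4 Hz ≤ fs/2 = 22 Hz, appears at 4 Hz.
158 Hz mod fs = 26 Hz.
26 Hz > fs/2 = 22 Hz, folds to fs − 26 Hz = 18 Hz.
104 Hz mod fs = 16 Hz.
16 Hz ≤ fs/2 = 22 Hz, appears at 16 Hz.
72 Hz mod fs = 28 Hz.
28 Hz > fs/2 = 22 Hz, folds to fs − 28 Hz = 16 Hz.
72 Hz and 104 Hz both map to 16 Hz.

16 Hz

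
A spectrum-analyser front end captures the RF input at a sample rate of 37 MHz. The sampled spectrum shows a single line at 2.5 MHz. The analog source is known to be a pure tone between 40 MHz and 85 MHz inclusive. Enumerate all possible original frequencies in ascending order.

Frequencies that alias to 2.5 MHz are k·fs ± 2.5 MHz for integer k ≥ 0.
k=0: 2.5 MHz.
k=1: 34.5 MHz, 39.5 MHz.
k=2: 71.5 MHz, 76.5 MHz.
k=3: 108.5 MHz, 113.5 MHz.
Within [40 MHz, 85 MHz]: 71.5 MHz, 76.5 MHz.

71.5 MHz, 76.5 MHz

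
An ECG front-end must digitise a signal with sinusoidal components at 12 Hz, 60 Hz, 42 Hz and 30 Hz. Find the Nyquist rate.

Highest-frequency component: 60 Hz.
Nyquist rate = 2 × 60 Hz = 120 Hz.

120 Hz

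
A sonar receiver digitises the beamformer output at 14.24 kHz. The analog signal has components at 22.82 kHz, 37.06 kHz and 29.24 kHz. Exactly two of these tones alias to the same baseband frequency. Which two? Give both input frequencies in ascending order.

fs/2 = 7.12 kHz.
22.82 kHz mod fs = 8.58 kHz.
8.58 kHz > fs/2 = 7.12 kHz, folds to fs − 8.58 kHz = 5.66 kHz.
37.06 kHz mod fs = 8.58 kHz.
8.58 kHz > fs/2 = 7.12 kHz, folds to fs − 8.58 kHz = 5.66 kHz.
29.24 kHz mod fs = 0.76 kHz.
0.76 kHz ≤ fs/2 = 7.12 kHz, appears at 0.76 kHz.
22.82 kHz and 37.06 kHz both map to 5.66 kHz.

22.82 kHz, 37.06 kHz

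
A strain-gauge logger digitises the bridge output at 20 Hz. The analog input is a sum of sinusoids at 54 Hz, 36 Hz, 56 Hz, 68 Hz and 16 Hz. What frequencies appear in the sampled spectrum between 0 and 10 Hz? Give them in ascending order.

4 Hz, 6 Hz, 8 Hz

fs/2 = 10 Hz.
54 Hz mod fs = 14 Hz.
14 Hz > fs/2 = 10 Hz, folds to fs − 14 Hz = 6 Hz.
36 Hz mod fs = 16 Hz.
16 Hz > fs/2 = 10 Hz, folds to fs − 16 Hz = 4 Hz.
56 Hz mod fs = 16 Hz.
16 Hz > fs/2 = 10 Hz, folds to fs − 16 Hz = 4 Hz.
68 Hz mod fs = 8 Hz.
8 Hz ≤ fs/2 = 10 Hz, appears at 8 Hz.
16 Hz > fs/2 = 10 Hz, folds to fs − 16 Hz = 4 Hz.
Distinct values: {4 Hz, 6 Hz, 8 Hz}.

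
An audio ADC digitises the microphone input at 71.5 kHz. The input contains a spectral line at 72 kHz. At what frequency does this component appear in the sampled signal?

72 kHz mod fs = 0.5 kHz.
0.5 kHz ≤ fs/2 = 35.75 kHz, appears at 0.5 kHz.

0.5 kHz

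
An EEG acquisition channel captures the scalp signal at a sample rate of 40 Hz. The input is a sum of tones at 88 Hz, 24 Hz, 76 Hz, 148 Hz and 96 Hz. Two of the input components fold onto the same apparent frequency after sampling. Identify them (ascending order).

fs/2 = 20 Hz.
88 Hz mod fs = 8 Hz.
8 Hz ≤ fs/2 = 20 Hz, appears at 8 Hz.
24 Hz > fs/2 = 20 Hz, folds to fs − 24 Hz = 16 Hz.
76 Hz mod fs = 36 Hz.
36 Hz > fs/2 = 20 Hz, folds to fs − 36 Hz = 4 Hz.
148 Hz mod fs = 28 Hz.
28 Hz > fs/2 = 20 Hz, folds to fs − 28 Hz = 12 Hz.
96 Hz mod fs = 16 Hz.
16 Hz ≤ fs/2 = 20 Hz, appears at 16 Hz.
24 Hz and 96 Hz both map to 16 Hz.

24 Hz, 96 Hz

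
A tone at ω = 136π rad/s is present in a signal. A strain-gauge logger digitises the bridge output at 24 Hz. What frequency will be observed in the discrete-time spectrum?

ω = 136π rad/s → f = ω/(2π) = 68 Hz.
68 Hz mod fs = 20 Hz.
20 Hz > fs/2 = 12 Hz, folds to fs − 20 Hz = 4 Hz.

4 Hz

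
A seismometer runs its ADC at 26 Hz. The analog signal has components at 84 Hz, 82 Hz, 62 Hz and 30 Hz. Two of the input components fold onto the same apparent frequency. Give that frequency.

4 Hz

fs/2 = 13 Hz.
84 Hz mod fs = 6 Hz.
6 Hz ≤ fs/2 = 13 Hz, appears at 6 Hz.
82 Hz mod fs = 4 Hz.
4 Hz ≤ fs/2 = 13 Hz, appears at 4 Hz.
62 Hz mod fs = 10 Hz.
10 Hz ≤ fs/2 = 13 Hz, appears at 10 Hz.
30 Hz mod fs = 4 Hz.
4 Hz ≤ fs/2 = 13 Hz, appears at 4 Hz.
30 Hz and 82 Hz both map to 4 Hz.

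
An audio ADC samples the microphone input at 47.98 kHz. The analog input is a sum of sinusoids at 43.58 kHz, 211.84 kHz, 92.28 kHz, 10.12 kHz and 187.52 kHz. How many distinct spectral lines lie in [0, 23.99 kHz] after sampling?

fs/2 = 23.99 kHz.
43.58 kHz > fs/2 = 23.99 kHz, folds to fs − 43.58 kHz = 4.4 kHz.
211.84 kHz mod fs = 19.92 kHz.
19.92 kHz ≤ fs/2 = 23.99 kHz, appears at 19.92 kHz.
92.28 kHz mod fs = 44.3 kHz.
44.3 kHz > fs/2 = 23.99 kHz, folds to fs − 44.3 kHz = 3.68 kHz.
10.12 kHz ≤ fs/2 = 23.99 kHz, passes unchanged.
187.52 kHz mod fs = 43.58 kHz.
43.58 kHz > fs/2 = 23.99 kHz, folds to fs − 43.58 kHz = 4.4 kHz.
Distinct values: {3.68 kHz, 4.4 kHz, 10.12 kHz, 19.92 kHz} → 4.

4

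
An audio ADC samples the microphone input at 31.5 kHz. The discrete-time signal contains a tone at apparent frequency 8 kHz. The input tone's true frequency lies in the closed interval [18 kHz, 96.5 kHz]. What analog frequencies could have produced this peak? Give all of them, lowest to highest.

23.5 kHz, 39.5 kHz, 55 kHz, 71 kHz, 86.5 kHz

Frequencies that alias to 8 kHz are k·fs ± 8 kHz for integer k ≥ 0.
k=0: 8 kHz.
k=1: 23.5 kHz, 39.5 kHz.
k=2: 55 kHz, 71 kHz.
k=3: 86.5 kHz, 102.5 kHz.
k=4: 118 kHz, 134 kHz.
Within [18 kHz, 96.5 kHz]: 23.5 kHz, 39.5 kHz, 55 kHz, 71 kHz, 86.5 kHz.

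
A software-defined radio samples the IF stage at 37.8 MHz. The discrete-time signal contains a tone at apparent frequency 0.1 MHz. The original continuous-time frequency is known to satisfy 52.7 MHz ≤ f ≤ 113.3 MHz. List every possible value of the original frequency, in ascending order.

Frequencies that alias to 0.1 MHz are k·fs ± 0.1 MHz for integer k ≥ 0.
k=0: 0.1 MHz.
k=1: 37.7 MHz, 37.9 MHz.
k=2: 75.5 MHz, 75.7 MHz.
k=3: 113.3 MHz, 113.5 MHz.
k=4: 151.1 MHz, 151.3 MHz.
Within [52.7 MHz, 113.3 MHz]: 75.5 MHz, 75.7 MHz, 113.3 MHz.

75.5 MHz, 75.7 MHz, 113.3 MHz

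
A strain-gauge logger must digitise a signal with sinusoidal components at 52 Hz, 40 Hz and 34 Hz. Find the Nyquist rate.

Highest-frequency component: 52 Hz.
Nyquist rate = 2 × 52 Hz = 104 Hz.

104 Hz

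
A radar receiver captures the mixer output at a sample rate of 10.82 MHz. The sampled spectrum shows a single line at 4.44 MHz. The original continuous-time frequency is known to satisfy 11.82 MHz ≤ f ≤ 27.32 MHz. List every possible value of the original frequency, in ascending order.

15.26 MHz, 17.2 MHz, 26.08 MHz

Frequencies that alias to 4.44 MHz are k·fs ± 4.44 MHz for integer k ≥ 0.
k=0: 4.44 MHz.
k=1: 6.38 MHz, 15.26 MHz.
k=2: 17.2 MHz, 26.08 MHz.
k=3: 28.02 MHz, 36.9 MHz.
Within [11.82 MHz, 27.32 MHz]: 15.26 MHz, 17.2 MHz, 26.08 MHz.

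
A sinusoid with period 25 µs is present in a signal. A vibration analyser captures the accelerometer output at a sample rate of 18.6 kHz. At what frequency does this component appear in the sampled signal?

T = 25 µs → f = 1/T = 40 kHz.
40 kHz mod fs = 2.8 kHz.
2.8 kHz ≤ fs/2 = 9.3 kHz, appears at 2.8 kHz.

2.8 kHz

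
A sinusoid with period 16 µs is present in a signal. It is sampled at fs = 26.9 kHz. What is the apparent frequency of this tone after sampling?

8.7 kHz

T = 16 µs → f = 1/T = 62.5 kHz.
62.5 kHz mod fs = 8.7 kHz.
8.7 kHz ≤ fs/2 = 13.45 kHz, appears at 8.7 kHz.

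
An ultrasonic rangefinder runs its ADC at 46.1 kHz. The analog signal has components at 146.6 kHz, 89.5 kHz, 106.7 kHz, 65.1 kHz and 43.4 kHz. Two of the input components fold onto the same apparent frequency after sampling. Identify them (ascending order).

43.4 kHz, 89.5 kHz

fs/2 = 23.05 kHz.
146.6 kHz mod fs = 8.3 kHz.
8.3 kHz ≤ fs/2 = 23.05 kHz, appears at 8.3 kHz.
89.5 kHz mod fs = 43.4 kHz.
43.4 kHz > fs/2 = 23.05 kHz, folds to fs − 43.4 kHz = 2.7 kHz.
106.7 kHz mod fs = 14.5 kHz.
14.5 kHz ≤ fs/2 = 23.05 kHz, appears at 14.5 kHz.
65.1 kHz mod fs = 19 kHz.
19 kHz ≤ fs/2 = 23.05 kHz, appears at 19 kHz.
43.4 kHz > fs/2 = 23.05 kHz, folds to fs − 43.4 kHz = 2.7 kHz.
43.4 kHz and 89.5 kHz both map to 2.7 kHz.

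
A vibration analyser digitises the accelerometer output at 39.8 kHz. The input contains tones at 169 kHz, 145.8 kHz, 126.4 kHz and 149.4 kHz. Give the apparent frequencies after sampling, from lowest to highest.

fs/2 = 19.9 kHz.
169 kHz mod fs = 9.8 kHz.
9.8 kHz ≤ fs/2 = 19.9 kHz, appears at 9.8 kHz.
145.8 kHz mod fs = 26.4 kHz.
26.4 kHz > fs/2 = 19.9 kHz, folds to fs − 26.4 kHz = 13.4 kHz.
126.4 kHz mod fs = 7 kHz.
7 kHz ≤ fs/2 = 19.9 kHz, appears at 7 kHz.
149.4 kHz mod fs = 30 kHz.
30 kHz > fs/2 = 19.9 kHz, folds to fs − 30 kHz = 9.8 kHz.
Distinct values: {7 kHz, 9.8 kHz, 13.4 kHz}.

7 kHz, 9.8 kHz, 13.4 kHz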